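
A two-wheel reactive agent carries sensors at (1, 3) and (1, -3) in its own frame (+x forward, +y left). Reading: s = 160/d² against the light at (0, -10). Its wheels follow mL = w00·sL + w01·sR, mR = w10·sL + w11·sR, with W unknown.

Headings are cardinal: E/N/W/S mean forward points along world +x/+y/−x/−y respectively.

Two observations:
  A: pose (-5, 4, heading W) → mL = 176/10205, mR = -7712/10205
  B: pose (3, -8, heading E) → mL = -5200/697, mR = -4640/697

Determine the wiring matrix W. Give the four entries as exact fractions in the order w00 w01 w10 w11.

obs A: pose=(-5,4,W) → sL=160/157, sR=32/65, mL=176/10205, mR=-7712/10205
obs B: pose=(3,-8,E) → sL=160/41, sR=160/17, mL=-5200/697, mR=-4640/697
sensor matrix S = [[160/157, 32/65], [160/41, 160/17]]; det S = 10911744/1422577
solve [mL_A; mL_B] = S·[w00; w01] and [mR_A; mR_B] = S·[w10; w11]:
  w00 = 1/2, w01 = -1, w10 = -1/2, w11 = -1/2

1/2 -1 -1/2 -1/2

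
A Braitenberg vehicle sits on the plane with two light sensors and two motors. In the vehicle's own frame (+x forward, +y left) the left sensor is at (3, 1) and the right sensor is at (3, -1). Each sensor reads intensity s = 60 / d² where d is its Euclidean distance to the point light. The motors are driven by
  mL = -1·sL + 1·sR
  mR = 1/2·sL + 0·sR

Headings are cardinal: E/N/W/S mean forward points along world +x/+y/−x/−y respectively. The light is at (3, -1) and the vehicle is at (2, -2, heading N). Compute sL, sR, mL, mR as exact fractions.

15/2 15 15/2 15/4

left sensor world pos  = (1, 1); dL² = 8
right sensor world pos = (3, 1); dR² = 4
sL = 60/8 = 15/2
sR = 60/4 = 15
mL = -1·sL + 1·sR = 15/2
mR = 1/2·sL + 0·sR = 15/4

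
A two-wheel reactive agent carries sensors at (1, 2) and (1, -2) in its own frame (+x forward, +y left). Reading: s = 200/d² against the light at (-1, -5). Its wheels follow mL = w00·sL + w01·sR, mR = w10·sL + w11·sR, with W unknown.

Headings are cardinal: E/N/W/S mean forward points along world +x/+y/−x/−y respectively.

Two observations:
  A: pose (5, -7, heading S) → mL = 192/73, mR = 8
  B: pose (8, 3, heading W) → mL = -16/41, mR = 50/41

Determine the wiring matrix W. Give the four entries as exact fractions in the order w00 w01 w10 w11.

obs A: pose=(5,-7,S) → sL=200/73, sR=8, mL=192/73, mR=8
obs B: pose=(8,3,W) → sL=2, sR=50/41, mL=-16/41, mR=50/41
sensor matrix S = [[200/73, 8], [2, 50/41]]; det S = -37888/2993
solve [mL_A; mL_B] = S·[w00; w01] and [mR_A; mR_B] = S·[w10; w11]:
  w00 = -1/2, w01 = 1/2, w10 = 0, w11 = 1

-1/2 1/2 0 1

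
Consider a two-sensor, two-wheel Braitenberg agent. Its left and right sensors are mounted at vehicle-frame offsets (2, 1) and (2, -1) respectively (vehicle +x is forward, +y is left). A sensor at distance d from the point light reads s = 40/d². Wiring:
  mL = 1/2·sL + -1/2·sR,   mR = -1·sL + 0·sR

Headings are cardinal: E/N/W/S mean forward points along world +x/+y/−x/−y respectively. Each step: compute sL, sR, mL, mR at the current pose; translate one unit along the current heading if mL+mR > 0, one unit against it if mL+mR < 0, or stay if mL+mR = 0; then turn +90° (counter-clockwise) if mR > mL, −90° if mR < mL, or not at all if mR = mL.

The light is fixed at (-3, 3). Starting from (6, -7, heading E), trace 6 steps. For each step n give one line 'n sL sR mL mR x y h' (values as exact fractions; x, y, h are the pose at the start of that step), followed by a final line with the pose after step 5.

n=0: pose=(6,-7,E); sL=20/101, sR=20/121; mL=200/12221, mR=-20/101; mL+mR=-2220/12221 → advance -1; mR−mL=-2620/12221 → turn -1·90°
n=1: pose=(5,-7,S); sL=8/45, sR=40/193; mL=-128/8685, mR=-8/45; mL+mR=-1672/8685 → advance -1; mR−mL=-472/2895 → turn -1·90°
n=2: pose=(5,-6,W); sL=5/17, sR=2/5; mL=-9/170, mR=-5/17; mL+mR=-59/170 → advance -1; mR−mL=-41/170 → turn -1·90°
n=3: pose=(6,-6,N); sL=40/113, sR=40/149; mL=720/16837, mR=-40/113; mL+mR=-5240/16837 → advance -1; mR−mL=-6680/16837 → turn -1·90°
n=4: pose=(6,-7,E); sL=20/101, sR=20/121; mL=200/12221, mR=-20/101; mL+mR=-2220/12221 → advance -1; mR−mL=-2620/12221 → turn -1·90°
n=5: pose=(5,-7,S); sL=8/45, sR=40/193; mL=-128/8685, mR=-8/45; mL+mR=-1672/8685 → advance -1; mR−mL=-472/2895 → turn -1·90°

0 20/101 20/121 200/12221 -20/101 6 -7 E
1 8/45 40/193 -128/8685 -8/45 5 -7 S
2 5/17 2/5 -9/170 -5/17 5 -6 W
3 40/113 40/149 720/16837 -40/113 6 -6 N
4 20/101 20/121 200/12221 -20/101 6 -7 E
5 8/45 40/193 -128/8685 -8/45 5 -7 S
final 5 -6 W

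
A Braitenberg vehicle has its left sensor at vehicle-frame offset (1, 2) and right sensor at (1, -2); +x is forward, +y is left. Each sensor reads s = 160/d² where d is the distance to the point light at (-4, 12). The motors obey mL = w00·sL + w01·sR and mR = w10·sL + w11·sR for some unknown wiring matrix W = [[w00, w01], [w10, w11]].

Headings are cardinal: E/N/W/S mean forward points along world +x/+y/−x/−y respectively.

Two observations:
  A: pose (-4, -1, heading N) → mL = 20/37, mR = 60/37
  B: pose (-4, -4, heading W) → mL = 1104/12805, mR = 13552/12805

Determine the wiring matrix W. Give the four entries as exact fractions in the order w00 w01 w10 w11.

1 -1/2 1/2 1

obs A: pose=(-4,-1,N) → sL=40/37, sR=40/37, mL=20/37, mR=60/37
obs B: pose=(-4,-4,W) → sL=32/65, sR=160/197, mL=1104/12805, mR=13552/12805
sensor matrix S = [[40/37, 40/37], [32/65, 160/197]]; det S = 32768/94757
solve [mL_A; mL_B] = S·[w00; w01] and [mR_A; mR_B] = S·[w10; w11]:
  w00 = 1, w01 = -1/2, w10 = 1/2, w11 = 1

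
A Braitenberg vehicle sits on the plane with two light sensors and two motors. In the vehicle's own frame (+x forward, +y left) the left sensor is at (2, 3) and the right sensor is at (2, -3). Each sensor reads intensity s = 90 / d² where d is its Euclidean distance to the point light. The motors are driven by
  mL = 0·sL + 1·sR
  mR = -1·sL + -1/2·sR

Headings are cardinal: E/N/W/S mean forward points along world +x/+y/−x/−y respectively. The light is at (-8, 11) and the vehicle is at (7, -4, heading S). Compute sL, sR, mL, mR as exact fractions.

90/613 90/433 90/433 -66555/265429

left sensor world pos  = (10, -6); dL² = 613
right sensor world pos = (4, -6); dR² = 433
sL = 90/613 = 90/613
sR = 90/433 = 90/433
mL = 0·sL + 1·sR = 90/433
mR = -1·sL + -1/2·sR = -66555/265429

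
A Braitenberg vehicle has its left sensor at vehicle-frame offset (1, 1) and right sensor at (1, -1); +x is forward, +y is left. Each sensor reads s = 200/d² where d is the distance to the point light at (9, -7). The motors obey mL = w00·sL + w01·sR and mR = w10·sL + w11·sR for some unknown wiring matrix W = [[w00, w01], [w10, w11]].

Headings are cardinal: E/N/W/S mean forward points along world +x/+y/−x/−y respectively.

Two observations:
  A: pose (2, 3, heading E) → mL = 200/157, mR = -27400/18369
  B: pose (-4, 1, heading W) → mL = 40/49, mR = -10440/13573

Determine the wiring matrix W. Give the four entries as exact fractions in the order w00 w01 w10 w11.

obs A: pose=(2,3,E) → sL=200/157, sR=200/117, mL=200/157, mR=-27400/18369
obs B: pose=(-4,1,W) → sL=40/49, sR=200/277, mL=40/49, mR=-10440/13573
sensor matrix S = [[200/157, 200/117], [40/49, 200/277]]; det S = -118592000/249322437
solve [mL_A; mL_B] = S·[w00; w01] and [mR_A; mR_B] = S·[w10; w11]:
  w00 = 1, w01 = 0, w10 = -1/2, w11 = -1/2

1 0 -1/2 -1/2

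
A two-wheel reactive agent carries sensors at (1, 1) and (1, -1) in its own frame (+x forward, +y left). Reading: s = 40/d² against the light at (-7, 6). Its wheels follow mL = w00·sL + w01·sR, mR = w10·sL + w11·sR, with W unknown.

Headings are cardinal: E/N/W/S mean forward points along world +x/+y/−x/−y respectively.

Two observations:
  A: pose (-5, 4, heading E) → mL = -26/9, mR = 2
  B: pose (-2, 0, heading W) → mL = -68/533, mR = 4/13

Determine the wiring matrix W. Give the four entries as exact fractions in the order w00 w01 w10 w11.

obs A: pose=(-5,4,E) → sL=4, sR=20/9, mL=-26/9, mR=2
obs B: pose=(-2,0,W) → sL=8/13, sR=40/41, mL=-68/533, mR=4/13
sensor matrix S = [[4, 20/9], [8/13, 40/41]]; det S = 12160/4797
solve [mL_A; mL_B] = S·[w00; w01] and [mR_A; mR_B] = S·[w10; w11]:
  w00 = -1, w01 = 1/2, w10 = 1/2, w11 = 0

-1 1/2 1/2 0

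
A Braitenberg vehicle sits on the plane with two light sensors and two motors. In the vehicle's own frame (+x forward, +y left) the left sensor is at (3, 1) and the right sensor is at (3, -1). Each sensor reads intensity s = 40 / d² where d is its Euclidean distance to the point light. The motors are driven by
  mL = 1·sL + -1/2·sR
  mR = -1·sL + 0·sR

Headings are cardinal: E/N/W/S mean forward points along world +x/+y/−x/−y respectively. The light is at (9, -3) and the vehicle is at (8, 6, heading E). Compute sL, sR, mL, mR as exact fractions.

5/13 10/17 20/221 -5/13

left sensor world pos  = (11, 7); dL² = 104
right sensor world pos = (11, 5); dR² = 68
sL = 40/104 = 5/13
sR = 40/68 = 10/17
mL = 1·sL + -1/2·sR = 20/221
mR = -1·sL + 0·sR = -5/13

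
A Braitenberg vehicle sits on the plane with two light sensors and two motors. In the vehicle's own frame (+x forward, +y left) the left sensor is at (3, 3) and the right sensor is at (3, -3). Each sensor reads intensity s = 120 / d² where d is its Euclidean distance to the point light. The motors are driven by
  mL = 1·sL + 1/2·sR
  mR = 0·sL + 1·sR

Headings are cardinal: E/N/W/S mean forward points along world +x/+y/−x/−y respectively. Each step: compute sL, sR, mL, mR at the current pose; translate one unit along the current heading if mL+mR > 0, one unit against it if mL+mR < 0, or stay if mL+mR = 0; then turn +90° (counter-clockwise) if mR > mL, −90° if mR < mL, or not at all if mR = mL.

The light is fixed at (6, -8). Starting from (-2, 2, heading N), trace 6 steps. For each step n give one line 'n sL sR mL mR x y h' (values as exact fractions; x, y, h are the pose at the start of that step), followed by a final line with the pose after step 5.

n=0: pose=(-2,2,N); sL=12/29, sR=60/97; mL=2034/2813, mR=60/97; mL+mR=3774/2813 → advance +1; mR−mL=-294/2813 → turn -1·90°
n=1: pose=(-2,3,E); sL=120/221, sR=120/89; mL=23940/19669, mR=120/89; mL+mR=50460/19669 → advance +1; mR−mL=2580/19669 → turn +1·90°
n=2: pose=(-1,3,N); sL=15/37, sR=30/53; mL=1350/1961, mR=30/53; mL+mR=2460/1961 → advance +1; mR−mL=-240/1961 → turn -1·90°
n=3: pose=(-1,4,E); sL=120/241, sR=120/97; mL=26100/23377, mR=120/97; mL+mR=55020/23377 → advance +1; mR−mL=2820/23377 → turn +1·90°
n=4: pose=(0,4,N); sL=20/51, sR=20/39; mL=430/663, mR=20/39; mL+mR=770/663 → advance +1; mR−mL=-30/221 → turn -1·90°
n=5: pose=(0,5,E); sL=24/53, sR=120/109; mL=5796/5777, mR=120/109; mL+mR=12156/5777 → advance +1; mR−mL=564/5777 → turn +1·90°

0 12/29 60/97 2034/2813 60/97 -2 2 N
1 120/221 120/89 23940/19669 120/89 -2 3 E
2 15/37 30/53 1350/1961 30/53 -1 3 N
3 120/241 120/97 26100/23377 120/97 -1 4 E
4 20/51 20/39 430/663 20/39 0 4 N
5 24/53 120/109 5796/5777 120/109 0 5 E
final 1 5 N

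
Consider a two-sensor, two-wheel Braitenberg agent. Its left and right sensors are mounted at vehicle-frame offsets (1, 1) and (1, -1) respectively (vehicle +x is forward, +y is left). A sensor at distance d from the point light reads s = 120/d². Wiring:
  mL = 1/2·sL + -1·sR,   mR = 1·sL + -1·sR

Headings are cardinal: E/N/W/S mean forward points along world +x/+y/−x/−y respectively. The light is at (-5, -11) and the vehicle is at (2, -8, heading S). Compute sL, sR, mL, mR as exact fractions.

30/17 3 -36/17 -21/17

left sensor world pos  = (3, -9); dL² = 68
right sensor world pos = (1, -9); dR² = 40
sL = 120/68 = 30/17
sR = 120/40 = 3
mL = 1/2·sL + -1·sR = -36/17
mR = 1·sL + -1·sR = -21/17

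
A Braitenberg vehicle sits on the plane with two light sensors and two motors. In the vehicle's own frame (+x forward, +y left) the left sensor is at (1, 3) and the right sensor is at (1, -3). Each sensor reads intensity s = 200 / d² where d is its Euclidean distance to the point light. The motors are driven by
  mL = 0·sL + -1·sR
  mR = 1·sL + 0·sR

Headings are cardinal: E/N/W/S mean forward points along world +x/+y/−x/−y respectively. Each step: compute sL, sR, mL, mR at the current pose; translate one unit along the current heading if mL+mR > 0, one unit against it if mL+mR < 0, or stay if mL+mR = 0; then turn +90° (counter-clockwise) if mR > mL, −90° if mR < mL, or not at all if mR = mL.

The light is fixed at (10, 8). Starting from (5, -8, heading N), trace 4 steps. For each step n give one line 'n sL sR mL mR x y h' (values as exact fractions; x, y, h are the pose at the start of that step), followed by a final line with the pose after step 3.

n=0: pose=(5,-8,N); sL=200/289, sR=200/229; mL=-200/229, mR=200/289; mL+mR=-12000/66181 → advance -1; mR−mL=103600/66181 → turn +1·90°
n=1: pose=(5,-9,W); sL=50/109, sR=25/29; mL=-25/29, mR=50/109; mL+mR=-1275/3161 → advance -1; mR−mL=4175/3161 → turn +1·90°
n=2: pose=(6,-9,S); sL=8/13, sR=200/373; mL=-200/373, mR=8/13; mL+mR=384/4849 → advance +1; mR−mL=5584/4849 → turn +1·90°
n=3: pose=(6,-10,E); sL=100/117, sR=4/9; mL=-4/9, mR=100/117; mL+mR=16/39 → advance +1; mR−mL=152/117 → turn +1·90°

0 200/289 200/229 -200/229 200/289 5 -8 N
1 50/109 25/29 -25/29 50/109 5 -9 W
2 8/13 200/373 -200/373 8/13 6 -9 S
3 100/117 4/9 -4/9 100/117 6 -10 E
final 7 -10 N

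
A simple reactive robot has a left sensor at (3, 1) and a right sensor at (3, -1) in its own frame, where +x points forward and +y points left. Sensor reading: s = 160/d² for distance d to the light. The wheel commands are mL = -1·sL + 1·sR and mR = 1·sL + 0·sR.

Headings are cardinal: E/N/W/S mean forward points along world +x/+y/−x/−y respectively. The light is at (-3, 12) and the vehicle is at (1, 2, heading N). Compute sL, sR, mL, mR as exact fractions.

80/29 80/37 -640/1073 80/29

left sensor world pos  = (0, 5); dL² = 58
right sensor world pos = (2, 5); dR² = 74
sL = 160/58 = 80/29
sR = 160/74 = 80/37
mL = -1·sL + 1·sR = -640/1073
mR = 1·sL + 0·sR = 80/29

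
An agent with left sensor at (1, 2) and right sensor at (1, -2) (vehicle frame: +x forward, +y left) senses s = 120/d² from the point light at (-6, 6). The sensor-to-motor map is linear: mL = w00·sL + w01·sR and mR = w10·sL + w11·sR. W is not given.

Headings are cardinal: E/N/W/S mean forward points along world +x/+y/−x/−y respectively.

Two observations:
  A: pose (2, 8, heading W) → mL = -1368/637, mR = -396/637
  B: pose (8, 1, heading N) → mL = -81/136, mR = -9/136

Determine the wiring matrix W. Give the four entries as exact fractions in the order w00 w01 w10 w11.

obs A: pose=(2,8,W) → sL=120/49, sR=24/13, mL=-1368/637, mR=-396/637
obs B: pose=(8,1,N) → sL=3/4, sR=15/34, mL=-81/136, mR=-9/136
sensor matrix S = [[120/49, 24/13], [3/4, 15/34]]; det S = -3294/10829
solve [mL_A; mL_B] = S·[w00; w01] and [mR_A; mR_B] = S·[w10; w11]:
  w00 = -1/2, w01 = -1/2, w10 = 1/2, w11 = -1

-1/2 -1/2 1/2 -1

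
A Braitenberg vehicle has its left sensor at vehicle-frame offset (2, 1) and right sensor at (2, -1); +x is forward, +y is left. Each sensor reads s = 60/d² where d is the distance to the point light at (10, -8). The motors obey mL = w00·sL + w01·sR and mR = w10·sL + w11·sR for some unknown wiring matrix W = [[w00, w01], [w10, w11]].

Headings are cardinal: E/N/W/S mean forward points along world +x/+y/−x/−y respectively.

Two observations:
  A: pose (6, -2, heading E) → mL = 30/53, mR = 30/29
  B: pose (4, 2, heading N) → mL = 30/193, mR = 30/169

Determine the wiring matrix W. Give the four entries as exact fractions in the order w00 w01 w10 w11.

obs A: pose=(6,-2,E) → sL=60/53, sR=60/29, mL=30/53, mR=30/29
obs B: pose=(4,2,N) → sL=60/193, sR=60/169, mL=30/193, mR=30/169
sensor matrix S = [[60/53, 60/29], [60/193, 60/169]]; det S = -12096000/50132329
solve [mL_A; mL_B] = S·[w00; w01] and [mR_A; mR_B] = S·[w10; w11]:
  w00 = 1/2, w01 = 0, w10 = 0, w11 = 1/2

1/2 0 0 1/2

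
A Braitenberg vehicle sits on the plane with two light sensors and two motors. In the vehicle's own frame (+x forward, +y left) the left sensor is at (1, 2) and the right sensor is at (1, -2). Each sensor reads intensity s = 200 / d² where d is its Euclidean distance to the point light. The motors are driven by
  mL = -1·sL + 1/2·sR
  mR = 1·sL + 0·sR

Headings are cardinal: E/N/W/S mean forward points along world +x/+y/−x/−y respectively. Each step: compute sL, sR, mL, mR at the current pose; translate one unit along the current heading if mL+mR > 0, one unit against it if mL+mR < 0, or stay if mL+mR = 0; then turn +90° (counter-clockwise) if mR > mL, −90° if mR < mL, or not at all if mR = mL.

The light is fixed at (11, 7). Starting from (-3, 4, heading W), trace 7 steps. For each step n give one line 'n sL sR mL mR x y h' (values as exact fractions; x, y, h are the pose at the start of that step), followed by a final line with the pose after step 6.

0 4/5 100/113 -202/565 4/5 -3 4 W
1 40/37 40/61 -1700/2257 40/37 -4 4 S
2 1 25/29 -33/58 1 -4 3 E
3 40/53 200/153 -820/8109 40/53 -3 3 N
4 4/5 100/113 -202/565 4/5 -3 4 W
5 40/37 40/61 -1700/2257 40/37 -4 4 S
6 1 25/29 -33/58 1 -4 3 E
final -3 3 N

n=0: pose=(-3,4,W); sL=4/5, sR=100/113; mL=-202/565, mR=4/5; mL+mR=50/113 → advance +1; mR−mL=654/565 → turn +1·90°
n=1: pose=(-4,4,S); sL=40/37, sR=40/61; mL=-1700/2257, mR=40/37; mL+mR=20/61 → advance +1; mR−mL=4140/2257 → turn +1·90°
n=2: pose=(-4,3,E); sL=1, sR=25/29; mL=-33/58, mR=1; mL+mR=25/58 → advance +1; mR−mL=91/58 → turn +1·90°
n=3: pose=(-3,3,N); sL=40/53, sR=200/153; mL=-820/8109, mR=40/53; mL+mR=100/153 → advance +1; mR−mL=6940/8109 → turn +1·90°
n=4: pose=(-3,4,W); sL=4/5, sR=100/113; mL=-202/565, mR=4/5; mL+mR=50/113 → advance +1; mR−mL=654/565 → turn +1·90°
n=5: pose=(-4,4,S); sL=40/37, sR=40/61; mL=-1700/2257, mR=40/37; mL+mR=20/61 → advance +1; mR−mL=4140/2257 → turn +1·90°
n=6: pose=(-4,3,E); sL=1, sR=25/29; mL=-33/58, mR=1; mL+mR=25/58 → advance +1; mR−mL=91/58 → turn +1·90°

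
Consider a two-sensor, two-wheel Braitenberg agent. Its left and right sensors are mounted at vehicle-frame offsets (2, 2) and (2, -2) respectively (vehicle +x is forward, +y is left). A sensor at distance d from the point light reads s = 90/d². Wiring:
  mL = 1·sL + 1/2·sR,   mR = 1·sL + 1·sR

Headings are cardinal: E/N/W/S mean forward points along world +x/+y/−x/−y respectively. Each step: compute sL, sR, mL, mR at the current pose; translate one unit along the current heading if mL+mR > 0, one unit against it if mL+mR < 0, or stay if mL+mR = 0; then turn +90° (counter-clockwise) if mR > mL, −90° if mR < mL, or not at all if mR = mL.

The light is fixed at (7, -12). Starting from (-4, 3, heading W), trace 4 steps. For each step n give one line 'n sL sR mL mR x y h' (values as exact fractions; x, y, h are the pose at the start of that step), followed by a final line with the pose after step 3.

n=0: pose=(-4,3,W); sL=45/169, sR=45/229; mL=28215/77402, mR=17910/38701; mL+mR=64035/77402 → advance +1; mR−mL=45/458 → turn +1·90°
n=1: pose=(-5,3,S); sL=90/269, sR=18/73; mL=8991/19637, mR=11412/19637; mL+mR=20403/19637 → advance +1; mR−mL=9/73 → turn +1·90°
n=2: pose=(-5,2,E); sL=45/178, sR=45/122; mL=9495/21716, mR=3375/5429; mL+mR=22995/21716 → advance +1; mR−mL=45/244 → turn +1·90°
n=3: pose=(-4,2,N); sL=18/85, sR=90/337; mL=9891/28645, mR=13716/28645; mL+mR=23607/28645 → advance +1; mR−mL=45/337 → turn +1·90°

0 45/169 45/229 28215/77402 17910/38701 -4 3 W
1 90/269 18/73 8991/19637 11412/19637 -5 3 S
2 45/178 45/122 9495/21716 3375/5429 -5 2 E
3 18/85 90/337 9891/28645 13716/28645 -4 2 N
final -4 3 W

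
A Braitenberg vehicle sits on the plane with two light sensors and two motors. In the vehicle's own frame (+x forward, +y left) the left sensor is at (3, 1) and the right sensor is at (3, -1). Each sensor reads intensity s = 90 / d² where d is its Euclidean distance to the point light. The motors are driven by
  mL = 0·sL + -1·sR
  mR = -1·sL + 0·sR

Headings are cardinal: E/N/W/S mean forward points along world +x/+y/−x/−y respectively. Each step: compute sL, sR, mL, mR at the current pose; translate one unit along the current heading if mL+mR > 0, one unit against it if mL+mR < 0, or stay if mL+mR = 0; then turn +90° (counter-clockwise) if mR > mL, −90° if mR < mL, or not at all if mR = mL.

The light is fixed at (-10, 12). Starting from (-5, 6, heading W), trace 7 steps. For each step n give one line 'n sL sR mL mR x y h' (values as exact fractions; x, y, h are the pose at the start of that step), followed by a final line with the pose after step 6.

n=0: pose=(-5,6,W); sL=90/53, sR=90/29; mL=-90/29, mR=-90/53; mL+mR=-7380/1537 → advance -1; mR−mL=2160/1537 → turn +1·90°
n=1: pose=(-4,6,S); sL=9/13, sR=45/53; mL=-45/53, mR=-9/13; mL+mR=-1062/689 → advance -1; mR−mL=108/689 → turn +1·90°
n=2: pose=(-4,7,E); sL=90/97, sR=10/13; mL=-10/13, mR=-90/97; mL+mR=-2140/1261 → advance -1; mR−mL=-200/1261 → turn -1·90°
n=3: pose=(-5,7,S); sL=9/10, sR=9/8; mL=-9/8, mR=-9/10; mL+mR=-81/40 → advance -1; mR−mL=9/40 → turn +1·90°
n=4: pose=(-5,8,E); sL=90/73, sR=90/89; mL=-90/89, mR=-90/73; mL+mR=-14580/6497 → advance -1; mR−mL=-1440/6497 → turn -1·90°
n=5: pose=(-6,8,S); sL=45/37, sR=45/29; mL=-45/29, mR=-45/37; mL+mR=-2970/1073 → advance -1; mR−mL=360/1073 → turn +1·90°
n=6: pose=(-6,9,E); sL=90/53, sR=18/13; mL=-18/13, mR=-90/53; mL+mR=-2124/689 → advance -1; mR−mL=-216/689 → turn -1·90°

0 90/53 90/29 -90/29 -90/53 -5 6 W
1 9/13 45/53 -45/53 -9/13 -4 6 S
2 90/97 10/13 -10/13 -90/97 -4 7 E
3 9/10 9/8 -9/8 -9/10 -5 7 S
4 90/73 90/89 -90/89 -90/73 -5 8 E
5 45/37 45/29 -45/29 -45/37 -6 8 S
6 90/53 18/13 -18/13 -90/53 -6 9 E
final -7 9 S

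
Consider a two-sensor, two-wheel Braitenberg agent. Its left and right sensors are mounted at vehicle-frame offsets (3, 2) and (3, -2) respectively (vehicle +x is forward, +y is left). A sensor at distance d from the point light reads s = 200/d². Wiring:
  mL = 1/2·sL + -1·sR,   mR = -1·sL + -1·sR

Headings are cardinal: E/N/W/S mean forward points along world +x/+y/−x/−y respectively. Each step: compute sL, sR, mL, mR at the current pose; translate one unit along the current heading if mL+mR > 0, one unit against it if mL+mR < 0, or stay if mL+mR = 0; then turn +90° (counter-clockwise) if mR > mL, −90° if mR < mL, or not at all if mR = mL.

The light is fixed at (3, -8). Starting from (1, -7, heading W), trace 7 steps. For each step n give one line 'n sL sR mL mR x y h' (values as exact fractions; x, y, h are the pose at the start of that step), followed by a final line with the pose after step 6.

0 100/13 100/17 -450/221 -3000/221 1 -7 W
1 8 200/17 -132/17 -336/17 2 -7 N
2 25 25 -25/2 -50 2 -8 E
3 200/9 8 28/9 -272/9 1 -8 S
4 100/13 100/17 -450/221 -3000/221 1 -7 W
5 8 200/17 -132/17 -336/17 2 -7 N
6 25 25 -25/2 -50 2 -8 E
final 1 -8 S

n=0: pose=(1,-7,W); sL=100/13, sR=100/17; mL=-450/221, mR=-3000/221; mL+mR=-3450/221 → advance -1; mR−mL=-150/13 → turn -1·90°
n=1: pose=(2,-7,N); sL=8, sR=200/17; mL=-132/17, mR=-336/17; mL+mR=-468/17 → advance -1; mR−mL=-12 → turn -1·90°
n=2: pose=(2,-8,E); sL=25, sR=25; mL=-25/2, mR=-50; mL+mR=-125/2 → advance -1; mR−mL=-75/2 → turn -1·90°
n=3: pose=(1,-8,S); sL=200/9, sR=8; mL=28/9, mR=-272/9; mL+mR=-244/9 → advance -1; mR−mL=-100/3 → turn -1·90°
n=4: pose=(1,-7,W); sL=100/13, sR=100/17; mL=-450/221, mR=-3000/221; mL+mR=-3450/221 → advance -1; mR−mL=-150/13 → turn -1·90°
n=5: pose=(2,-7,N); sL=8, sR=200/17; mL=-132/17, mR=-336/17; mL+mR=-468/17 → advance -1; mR−mL=-12 → turn -1·90°
n=6: pose=(2,-8,E); sL=25, sR=25; mL=-25/2, mR=-50; mL+mR=-125/2 → advance -1; mR−mL=-75/2 → turn -1·90°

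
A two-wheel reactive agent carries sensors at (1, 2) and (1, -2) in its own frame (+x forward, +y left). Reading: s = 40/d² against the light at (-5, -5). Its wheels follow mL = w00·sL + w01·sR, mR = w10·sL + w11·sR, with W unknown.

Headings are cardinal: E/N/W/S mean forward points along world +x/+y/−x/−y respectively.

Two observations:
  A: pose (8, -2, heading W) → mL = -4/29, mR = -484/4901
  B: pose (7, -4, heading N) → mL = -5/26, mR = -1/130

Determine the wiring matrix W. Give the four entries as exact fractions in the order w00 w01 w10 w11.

-1/2 0 1/2 -1

obs A: pose=(8,-2,W) → sL=8/29, sR=40/169, mL=-4/29, mR=-484/4901
obs B: pose=(7,-4,N) → sL=5/13, sR=1/5, mL=-5/26, mR=-1/130
sensor matrix S = [[8/29, 40/169], [5/13, 1/5]]; det S = -11424/318565
solve [mL_A; mL_B] = S·[w00; w01] and [mR_A; mR_B] = S·[w10; w11]:
  w00 = -1/2, w01 = 0, w10 = 1/2, w11 = -1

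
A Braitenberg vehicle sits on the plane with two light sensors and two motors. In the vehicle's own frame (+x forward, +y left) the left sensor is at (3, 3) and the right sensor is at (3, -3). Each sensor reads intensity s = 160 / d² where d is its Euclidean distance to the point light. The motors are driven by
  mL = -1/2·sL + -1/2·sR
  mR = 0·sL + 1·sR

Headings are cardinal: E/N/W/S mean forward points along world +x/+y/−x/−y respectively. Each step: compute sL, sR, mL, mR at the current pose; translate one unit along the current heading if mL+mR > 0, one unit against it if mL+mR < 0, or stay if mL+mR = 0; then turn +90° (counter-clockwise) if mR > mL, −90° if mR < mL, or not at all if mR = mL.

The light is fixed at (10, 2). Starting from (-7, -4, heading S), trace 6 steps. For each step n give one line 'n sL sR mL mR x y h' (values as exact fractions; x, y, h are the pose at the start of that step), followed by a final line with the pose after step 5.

0 160/277 160/481 -60640/133237 160/481 -7 -4 S
1 4/5 8/13 -46/65 8/13 -7 -3 E
2 32/89 160/229 -10784/20381 160/229 -8 -3 N
3 16/49 80/221 -3728/10829 80/221 -8 -2 W
4 32/61 160/533 -13408/32513 160/533 -9 -2 S
5 5/8 40/73 -685/1168 40/73 -9 -1 E
final -10 -1 N

n=0: pose=(-7,-4,S); sL=160/277, sR=160/481; mL=-60640/133237, mR=160/481; mL+mR=-16320/133237 → advance -1; mR−mL=104960/133237 → turn +1·90°
n=1: pose=(-7,-3,E); sL=4/5, sR=8/13; mL=-46/65, mR=8/13; mL+mR=-6/65 → advance -1; mR−mL=86/65 → turn +1·90°
n=2: pose=(-8,-3,N); sL=32/89, sR=160/229; mL=-10784/20381, mR=160/229; mL+mR=3456/20381 → advance +1; mR−mL=25024/20381 → turn +1·90°
n=3: pose=(-8,-2,W); sL=16/49, sR=80/221; mL=-3728/10829, mR=80/221; mL+mR=192/10829 → advance +1; mR−mL=7648/10829 → turn +1·90°
n=4: pose=(-9,-2,S); sL=32/61, sR=160/533; mL=-13408/32513, mR=160/533; mL+mR=-3648/32513 → advance -1; mR−mL=23168/32513 → turn +1·90°
n=5: pose=(-9,-1,E); sL=5/8, sR=40/73; mL=-685/1168, mR=40/73; mL+mR=-45/1168 → advance -1; mR−mL=1325/1168 → turn +1·90°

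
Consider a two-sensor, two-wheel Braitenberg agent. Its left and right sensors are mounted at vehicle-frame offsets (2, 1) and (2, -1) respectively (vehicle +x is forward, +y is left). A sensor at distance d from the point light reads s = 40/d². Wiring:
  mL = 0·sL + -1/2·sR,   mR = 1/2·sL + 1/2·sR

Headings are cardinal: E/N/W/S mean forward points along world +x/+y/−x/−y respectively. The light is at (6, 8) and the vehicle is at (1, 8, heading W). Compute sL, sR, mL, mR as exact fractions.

left sensor world pos  = (-1, 7); dL² = 50
right sensor world pos = (-1, 9); dR² = 50
sL = 40/50 = 4/5
sR = 40/50 = 4/5
mL = 0·sL + -1/2·sR = -2/5
mR = 1/2·sL + 1/2·sR = 4/5

4/5 4/5 -2/5 4/5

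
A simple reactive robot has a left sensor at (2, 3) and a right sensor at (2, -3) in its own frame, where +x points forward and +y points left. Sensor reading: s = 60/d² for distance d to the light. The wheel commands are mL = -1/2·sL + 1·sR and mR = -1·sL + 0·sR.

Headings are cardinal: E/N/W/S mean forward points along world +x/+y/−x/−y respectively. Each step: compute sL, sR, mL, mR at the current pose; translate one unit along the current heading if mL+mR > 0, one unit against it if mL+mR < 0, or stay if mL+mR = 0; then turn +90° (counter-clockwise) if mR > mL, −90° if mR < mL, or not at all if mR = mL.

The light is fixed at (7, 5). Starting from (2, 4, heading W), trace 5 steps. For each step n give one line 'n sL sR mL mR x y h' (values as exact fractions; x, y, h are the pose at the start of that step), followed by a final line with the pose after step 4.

n=0: pose=(2,4,W); sL=12/13, sR=60/53; mL=462/689, mR=-12/13; mL+mR=-174/689 → advance -1; mR−mL=-1098/689 → turn -1·90°
n=1: pose=(3,4,N); sL=6/5, sR=30; mL=147/5, mR=-6/5; mL+mR=141/5 → advance +1; mR−mL=-153/5 → turn -1·90°
n=2: pose=(3,5,E); sL=60/13, sR=60/13; mL=30/13, mR=-60/13; mL+mR=-30/13 → advance -1; mR−mL=-90/13 → turn -1·90°
n=3: pose=(2,5,S); sL=15/2, sR=15/17; mL=-195/68, mR=-15/2; mL+mR=-705/68 → advance -1; mR−mL=-315/68 → turn -1·90°
n=4: pose=(2,6,W); sL=60/53, sR=12/13; mL=246/689, mR=-60/53; mL+mR=-534/689 → advance -1; mR−mL=-1026/689 → turn -1·90°

0 12/13 60/53 462/689 -12/13 2 4 W
1 6/5 30 147/5 -6/5 3 4 N
2 60/13 60/13 30/13 -60/13 3 5 E
3 15/2 15/17 -195/68 -15/2 2 5 S
4 60/53 12/13 246/689 -60/53 2 6 W
final 3 6 N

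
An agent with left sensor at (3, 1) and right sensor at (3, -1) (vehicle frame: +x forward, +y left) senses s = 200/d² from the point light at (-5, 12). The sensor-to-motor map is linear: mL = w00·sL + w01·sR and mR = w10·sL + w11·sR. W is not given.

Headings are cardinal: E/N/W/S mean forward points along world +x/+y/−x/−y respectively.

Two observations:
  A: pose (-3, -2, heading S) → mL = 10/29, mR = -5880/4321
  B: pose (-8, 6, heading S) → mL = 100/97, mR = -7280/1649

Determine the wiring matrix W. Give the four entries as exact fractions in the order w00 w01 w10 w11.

obs A: pose=(-3,-2,S) → sL=100/149, sR=20/29, mL=10/29, mR=-5880/4321
obs B: pose=(-8,6,S) → sL=40/17, sR=200/97, mL=100/97, mR=-7280/1649
sensor matrix S = [[100/149, 20/29], [40/17, 200/97]]; det S = -1702400/7125329
solve [mL_A; mL_B] = S·[w00; w01] and [mR_A; mR_B] = S·[w10; w11]:
  w00 = 0, w01 = 1/2, w10 = -1, w11 = -1

0 1/2 -1 -1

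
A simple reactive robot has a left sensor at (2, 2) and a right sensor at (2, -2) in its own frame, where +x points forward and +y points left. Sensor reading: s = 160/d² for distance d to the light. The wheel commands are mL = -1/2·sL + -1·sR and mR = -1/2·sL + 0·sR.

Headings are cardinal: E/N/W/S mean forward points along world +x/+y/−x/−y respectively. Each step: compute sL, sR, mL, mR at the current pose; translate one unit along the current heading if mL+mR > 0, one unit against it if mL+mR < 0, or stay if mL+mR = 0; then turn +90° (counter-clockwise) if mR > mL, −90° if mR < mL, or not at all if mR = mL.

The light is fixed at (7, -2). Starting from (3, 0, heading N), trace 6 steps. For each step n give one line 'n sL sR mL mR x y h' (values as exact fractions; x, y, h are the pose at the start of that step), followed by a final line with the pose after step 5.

n=0: pose=(3,0,N); sL=40/13, sR=8; mL=-124/13, mR=-20/13; mL+mR=-144/13 → advance -1; mR−mL=8 → turn +1·90°
n=1: pose=(3,-1,W); sL=160/37, sR=32/9; mL=-1904/333, mR=-80/37; mL+mR=-2624/333 → advance -1; mR−mL=32/9 → turn +1·90°
n=2: pose=(4,-1,S); sL=80, sR=80/13; mL=-600/13, mR=-40; mL+mR=-1120/13 → advance -1; mR−mL=80/13 → turn +1·90°
n=3: pose=(4,0,E); sL=160/17, sR=160; mL=-2800/17, mR=-80/17; mL+mR=-2880/17 → advance -1; mR−mL=160 → turn +1·90°
n=4: pose=(3,0,N); sL=40/13, sR=8; mL=-124/13, mR=-20/13; mL+mR=-144/13 → advance -1; mR−mL=8 → turn +1·90°
n=5: pose=(3,-1,W); sL=160/37, sR=32/9; mL=-1904/333, mR=-80/37; mL+mR=-2624/333 → advance -1; mR−mL=32/9 → turn +1·90°

0 40/13 8 -124/13 -20/13 3 0 N
1 160/37 32/9 -1904/333 -80/37 3 -1 W
2 80 80/13 -600/13 -40 4 -1 S
3 160/17 160 -2800/17 -80/17 4 0 E
4 40/13 8 -124/13 -20/13 3 0 N
5 160/37 32/9 -1904/333 -80/37 3 -1 W
final 4 -1 S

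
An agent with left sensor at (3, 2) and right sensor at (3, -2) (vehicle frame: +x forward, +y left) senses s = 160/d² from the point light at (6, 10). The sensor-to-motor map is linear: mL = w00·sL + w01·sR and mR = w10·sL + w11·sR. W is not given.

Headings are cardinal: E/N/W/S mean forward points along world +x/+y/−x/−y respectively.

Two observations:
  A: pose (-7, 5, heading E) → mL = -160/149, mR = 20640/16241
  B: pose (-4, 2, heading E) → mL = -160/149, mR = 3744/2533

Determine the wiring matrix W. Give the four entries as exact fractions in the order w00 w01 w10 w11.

0 -1 1/2 1/2

obs A: pose=(-7,5,E) → sL=160/109, sR=160/149, mL=-160/149, mR=20640/16241
obs B: pose=(-4,2,E) → sL=32/17, sR=160/149, mL=-160/149, mR=3744/2533
sensor matrix S = [[160/109, 160/149], [32/17, 160/149]]; det S = -122880/276097
solve [mL_A; mL_B] = S·[w00; w01] and [mR_A; mR_B] = S·[w10; w11]:
  w00 = 0, w01 = -1, w10 = 1/2, w11 = 1/2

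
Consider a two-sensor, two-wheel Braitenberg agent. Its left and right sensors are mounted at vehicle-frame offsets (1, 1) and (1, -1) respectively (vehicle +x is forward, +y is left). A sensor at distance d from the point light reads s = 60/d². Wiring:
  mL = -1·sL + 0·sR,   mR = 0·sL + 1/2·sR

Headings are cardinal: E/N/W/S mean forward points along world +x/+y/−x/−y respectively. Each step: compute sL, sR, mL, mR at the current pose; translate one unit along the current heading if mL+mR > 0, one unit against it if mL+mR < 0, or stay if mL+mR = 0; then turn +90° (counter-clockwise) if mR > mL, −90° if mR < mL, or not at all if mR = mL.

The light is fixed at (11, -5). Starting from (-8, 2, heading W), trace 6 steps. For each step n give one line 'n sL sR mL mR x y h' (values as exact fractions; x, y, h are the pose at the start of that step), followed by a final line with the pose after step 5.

0 15/109 15/116 -15/109 15/232 -8 2 W
1 12/65 60/397 -12/65 30/397 -7 2 S
2 6/37 30/169 -6/37 15/169 -7 3 E
3 60/481 4/27 -60/481 2/27 -8 3 N
4 15/109 15/116 -15/109 15/232 -8 2 W
5 12/65 60/397 -12/65 30/397 -7 2 S
final -7 3 E

n=0: pose=(-8,2,W); sL=15/109, sR=15/116; mL=-15/109, mR=15/232; mL+mR=-1845/25288 → advance -1; mR−mL=5115/25288 → turn +1·90°
n=1: pose=(-7,2,S); sL=12/65, sR=60/397; mL=-12/65, mR=30/397; mL+mR=-2814/25805 → advance -1; mR−mL=6714/25805 → turn +1·90°
n=2: pose=(-7,3,E); sL=6/37, sR=30/169; mL=-6/37, mR=15/169; mL+mR=-459/6253 → advance -1; mR−mL=1569/6253 → turn +1·90°
n=3: pose=(-8,3,N); sL=60/481, sR=4/27; mL=-60/481, mR=2/27; mL+mR=-658/12987 → advance -1; mR−mL=2582/12987 → turn +1·90°
n=4: pose=(-8,2,W); sL=15/109, sR=15/116; mL=-15/109, mR=15/232; mL+mR=-1845/25288 → advance -1; mR−mL=5115/25288 → turn +1·90°
n=5: pose=(-7,2,S); sL=12/65, sR=60/397; mL=-12/65, mR=30/397; mL+mR=-2814/25805 → advance -1; mR−mL=6714/25805 → turn +1·90°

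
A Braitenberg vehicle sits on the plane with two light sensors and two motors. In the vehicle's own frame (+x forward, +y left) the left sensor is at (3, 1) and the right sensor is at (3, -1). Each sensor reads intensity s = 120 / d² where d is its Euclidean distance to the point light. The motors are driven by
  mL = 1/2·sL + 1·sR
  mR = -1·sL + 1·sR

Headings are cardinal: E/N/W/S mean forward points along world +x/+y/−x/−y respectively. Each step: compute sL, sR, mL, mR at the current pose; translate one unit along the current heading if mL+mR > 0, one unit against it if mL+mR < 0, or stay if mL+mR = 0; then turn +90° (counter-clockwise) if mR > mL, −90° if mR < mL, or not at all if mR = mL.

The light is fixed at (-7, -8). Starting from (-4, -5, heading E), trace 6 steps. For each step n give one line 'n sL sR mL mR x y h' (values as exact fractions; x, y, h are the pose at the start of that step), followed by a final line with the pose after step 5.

n=0: pose=(-4,-5,E); sL=30/13, sR=3; mL=54/13, mR=9/13; mL+mR=63/13 → advance +1; mR−mL=-45/13 → turn -1·90°
n=1: pose=(-3,-5,S); sL=24/5, sR=40/3; mL=236/15, mR=128/15; mL+mR=364/15 → advance +1; mR−mL=-36/5 → turn -1·90°
n=2: pose=(-3,-6,W); sL=60, sR=12; mL=42, mR=-48; mL+mR=-6 → advance -1; mR−mL=-90 → turn -1·90°
n=3: pose=(-2,-6,N); sL=120/41, sR=120/61; mL=8580/2501, mR=-2400/2501; mL+mR=6180/2501 → advance +1; mR−mL=-180/41 → turn -1·90°
n=4: pose=(-2,-5,E); sL=3/2, sR=30/17; mL=171/68, mR=9/34; mL+mR=189/68 → advance +1; mR−mL=-9/4 → turn -1·90°
n=5: pose=(-1,-5,S); sL=120/49, sR=24/5; mL=1476/245, mR=576/245; mL+mR=2052/245 → advance +1; mR−mL=-180/49 → turn -1·90°

0 30/13 3 54/13 9/13 -4 -5 E
1 24/5 40/3 236/15 128/15 -3 -5 S
2 60 12 42 -48 -3 -6 W
3 120/41 120/61 8580/2501 -2400/2501 -2 -6 N
4 3/2 30/17 171/68 9/34 -2 -5 E
5 120/49 24/5 1476/245 576/245 -1 -5 S
final -1 -6 W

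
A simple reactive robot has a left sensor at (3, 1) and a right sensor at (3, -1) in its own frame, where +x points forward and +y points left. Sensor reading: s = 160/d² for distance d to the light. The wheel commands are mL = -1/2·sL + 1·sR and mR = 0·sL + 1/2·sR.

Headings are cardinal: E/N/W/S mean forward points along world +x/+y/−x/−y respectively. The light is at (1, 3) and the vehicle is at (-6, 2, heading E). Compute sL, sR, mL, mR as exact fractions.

10 8 3 4

left sensor world pos  = (-3, 3); dL² = 16
right sensor world pos = (-3, 1); dR² = 20
sL = 160/16 = 10
sR = 160/20 = 8
mL = -1/2·sL + 1·sR = 3
mR = 0·sL + 1/2·sR = 4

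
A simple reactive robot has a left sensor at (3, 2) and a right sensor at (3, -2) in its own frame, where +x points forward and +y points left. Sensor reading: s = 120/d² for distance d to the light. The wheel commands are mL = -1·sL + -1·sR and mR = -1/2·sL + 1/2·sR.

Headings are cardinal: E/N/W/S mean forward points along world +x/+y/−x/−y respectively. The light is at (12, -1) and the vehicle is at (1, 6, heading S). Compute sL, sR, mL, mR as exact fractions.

120/97 24/37 -6768/3589 -1056/3589

left sensor world pos  = (3, 3); dL² = 97
right sensor world pos = (-1, 3); dR² = 185
sL = 120/97 = 120/97
sR = 120/185 = 24/37
mL = -1·sL + -1·sR = -6768/3589
mR = -1/2·sL + 1/2·sR = -1056/3589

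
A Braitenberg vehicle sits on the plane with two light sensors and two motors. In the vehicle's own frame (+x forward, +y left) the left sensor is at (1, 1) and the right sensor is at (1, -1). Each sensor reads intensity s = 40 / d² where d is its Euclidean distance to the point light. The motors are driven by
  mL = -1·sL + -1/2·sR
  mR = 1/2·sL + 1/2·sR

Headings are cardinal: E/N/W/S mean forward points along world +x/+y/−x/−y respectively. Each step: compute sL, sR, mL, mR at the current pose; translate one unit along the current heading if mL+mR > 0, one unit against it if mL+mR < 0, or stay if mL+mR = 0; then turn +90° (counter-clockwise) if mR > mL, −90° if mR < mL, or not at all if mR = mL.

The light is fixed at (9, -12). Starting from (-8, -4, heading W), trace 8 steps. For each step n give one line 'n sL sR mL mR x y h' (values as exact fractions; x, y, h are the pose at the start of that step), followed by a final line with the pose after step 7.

n=0: pose=(-8,-4,W); sL=40/373, sR=8/81; mL=-4732/30213, mR=3112/30213; mL+mR=-20/373 → advance -1; mR−mL=7844/30213 → turn +1·90°
n=1: pose=(-7,-4,S); sL=20/137, sR=20/169; mL=-4750/23153, mR=3060/23153; mL+mR=-10/137 → advance -1; mR−mL=7810/23153 → turn +1·90°
n=2: pose=(-7,-3,E); sL=8/65, sR=40/289; mL=-3612/18785, mR=2456/18785; mL+mR=-4/65 → advance -1; mR−mL=6068/18785 → turn +1·90°
n=3: pose=(-8,-3,N); sL=5/53, sR=10/89; mL=-710/4717, mR=975/9434; mL+mR=-5/106 → advance -1; mR−mL=2395/9434 → turn +1·90°
n=4: pose=(-8,-4,W); sL=40/373, sR=8/81; mL=-4732/30213, mR=3112/30213; mL+mR=-20/373 → advance -1; mR−mL=7844/30213 → turn +1·90°
n=5: pose=(-7,-4,S); sL=20/137, sR=20/169; mL=-4750/23153, mR=3060/23153; mL+mR=-10/137 → advance -1; mR−mL=7810/23153 → turn +1·90°
n=6: pose=(-7,-3,E); sL=8/65, sR=40/289; mL=-3612/18785, mR=2456/18785; mL+mR=-4/65 → advance -1; mR−mL=6068/18785 → turn +1·90°
n=7: pose=(-8,-3,N); sL=5/53, sR=10/89; mL=-710/4717, mR=975/9434; mL+mR=-5/106 → advance -1; mR−mL=2395/9434 → turn +1·90°

0 40/373 8/81 -4732/30213 3112/30213 -8 -4 W
1 20/137 20/169 -4750/23153 3060/23153 -7 -4 S
2 8/65 40/289 -3612/18785 2456/18785 -7 -3 E
3 5/53 10/89 -710/4717 975/9434 -8 -3 N
4 40/373 8/81 -4732/30213 3112/30213 -8 -4 W
5 20/137 20/169 -4750/23153 3060/23153 -7 -4 S
6 8/65 40/289 -3612/18785 2456/18785 -7 -3 E
7 5/53 10/89 -710/4717 975/9434 -8 -3 N
final -8 -4 W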